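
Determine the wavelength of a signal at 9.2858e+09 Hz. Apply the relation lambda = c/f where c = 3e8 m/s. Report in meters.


lambda = c / f = 3.0000e+08 / 9.2858e+09 = 0.03231 m

0.03231 m


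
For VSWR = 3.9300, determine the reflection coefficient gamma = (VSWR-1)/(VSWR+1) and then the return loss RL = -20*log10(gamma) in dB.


gamma = (3.9300 - 1) / (3.9300 + 1) = 0.5943205
RL = -20 * log10(0.5943205) = 4.520 dB

4.520 dB


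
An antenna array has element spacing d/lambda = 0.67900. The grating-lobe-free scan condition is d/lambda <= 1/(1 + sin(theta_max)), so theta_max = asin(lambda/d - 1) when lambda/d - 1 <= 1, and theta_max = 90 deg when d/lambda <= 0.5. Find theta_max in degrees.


lambda/d - 1 = 1/0.67900 - 1 = 0.4727541
theta_max = asin(0.4727541) = 28.21 deg

28.21 deg


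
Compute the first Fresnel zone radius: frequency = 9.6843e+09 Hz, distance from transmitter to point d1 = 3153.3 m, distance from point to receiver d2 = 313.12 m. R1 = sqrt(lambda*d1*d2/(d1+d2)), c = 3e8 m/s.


lambda = c / f = 3.0000e+08 / 9.6843e+09 = 0.03097797 m
R1 = sqrt(0.03097797 * 3153.3 * 313.12 / (3153.3 + 313.12)) = 2.970 m

2.970 m


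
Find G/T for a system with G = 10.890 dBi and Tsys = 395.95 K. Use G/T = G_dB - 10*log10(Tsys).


G/T = 10.890 - 10*log10(395.95) = 10.890 - 25.97640 = -15.09 dB/K

-15.09 dB/K


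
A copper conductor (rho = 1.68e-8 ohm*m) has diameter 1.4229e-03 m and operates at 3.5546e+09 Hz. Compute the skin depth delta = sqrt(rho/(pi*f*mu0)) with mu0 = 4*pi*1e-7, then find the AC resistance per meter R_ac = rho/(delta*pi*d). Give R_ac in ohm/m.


delta = sqrt(1.68e-8 / (pi * 3.5546e+09 * 4*pi*1e-7)) = 1.094156e-06 m
R_ac = 1.68e-8 / (1.094156e-06 * pi * 1.4229e-03) = 3.435 ohm/m

3.435 ohm/m


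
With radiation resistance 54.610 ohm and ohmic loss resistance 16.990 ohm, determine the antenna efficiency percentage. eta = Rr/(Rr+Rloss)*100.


eta = 54.610 / (54.610 + 16.990) * 100 = 76.27%

76.27%


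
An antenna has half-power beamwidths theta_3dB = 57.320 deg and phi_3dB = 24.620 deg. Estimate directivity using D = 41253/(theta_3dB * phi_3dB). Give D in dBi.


D_linear = 41253 / (57.320 * 24.620) = 29.23219
D_dBi = 10 * log10(29.23219) = 14.66 dBi

14.66 dBi


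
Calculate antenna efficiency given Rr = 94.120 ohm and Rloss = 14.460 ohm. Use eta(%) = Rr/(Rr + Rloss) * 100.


eta = 94.120 / (94.120 + 14.460) * 100 = 86.68%

86.68%


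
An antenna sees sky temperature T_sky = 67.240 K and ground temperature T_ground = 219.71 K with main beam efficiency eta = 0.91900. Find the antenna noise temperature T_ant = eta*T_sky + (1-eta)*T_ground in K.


T_ant = 0.91900 * 67.240 + (1 - 0.91900) * 219.71 = 79.59 K

79.59 K


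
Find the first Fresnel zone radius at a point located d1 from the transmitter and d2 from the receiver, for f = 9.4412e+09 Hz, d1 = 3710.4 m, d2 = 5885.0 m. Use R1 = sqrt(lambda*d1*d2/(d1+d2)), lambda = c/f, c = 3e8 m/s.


lambda = c / f = 3.0000e+08 / 9.4412e+09 = 0.03177562 m
R1 = sqrt(0.03177562 * 3710.4 * 5885.0 / (3710.4 + 5885.0)) = 8.504 m

8.504 m


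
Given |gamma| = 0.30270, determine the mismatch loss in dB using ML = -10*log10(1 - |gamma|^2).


ML = -10 * log10(1 - 0.30270^2) = -10 * log10(0.90837271) = 0.4174 dB

0.4174 dB


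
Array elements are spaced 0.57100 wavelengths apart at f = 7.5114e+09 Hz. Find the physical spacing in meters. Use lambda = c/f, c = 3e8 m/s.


lambda = c / f = 3.0000e+08 / 7.5114e+09 = 0.03993929 m
d = 0.57100 * 0.03993929 = 0.02281 m

0.02281 m


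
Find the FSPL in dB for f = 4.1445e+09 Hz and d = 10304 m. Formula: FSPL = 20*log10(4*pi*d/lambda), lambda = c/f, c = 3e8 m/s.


lambda = c / f = 3.0000e+08 / 4.1445e+09 = 0.07238509 m
FSPL = 20 * log10(4*pi*10304/0.07238509) = 125.1 dB

125.1 dB


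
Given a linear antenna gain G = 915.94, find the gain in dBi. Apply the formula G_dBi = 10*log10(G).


G_dBi = 10 * log10(915.94) = 29.62 dBi

29.62 dBi


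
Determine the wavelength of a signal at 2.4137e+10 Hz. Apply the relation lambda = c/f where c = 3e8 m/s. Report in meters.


lambda = c / f = 3.0000e+08 / 2.4137e+10 = 0.01243 m

0.01243 m


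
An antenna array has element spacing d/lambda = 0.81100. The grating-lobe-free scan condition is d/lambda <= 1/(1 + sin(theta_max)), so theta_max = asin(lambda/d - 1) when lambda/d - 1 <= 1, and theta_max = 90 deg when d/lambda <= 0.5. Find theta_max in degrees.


lambda/d - 1 = 1/0.81100 - 1 = 0.2330456
theta_max = asin(0.2330456) = 13.48 deg

13.48 deg


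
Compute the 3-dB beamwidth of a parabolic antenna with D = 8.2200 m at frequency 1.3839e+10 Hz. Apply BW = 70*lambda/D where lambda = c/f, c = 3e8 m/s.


lambda = c / f = 3.0000e+08 / 1.3839e+10 = 0.02167787 m
BW = 70 * 0.02167787 / 8.2200 = 0.1846 deg

0.1846 deg


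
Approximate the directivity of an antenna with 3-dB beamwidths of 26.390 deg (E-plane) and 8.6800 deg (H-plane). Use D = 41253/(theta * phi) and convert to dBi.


D_linear = 41253 / (26.390 * 8.6800) = 180.0928
D_dBi = 10 * log10(180.0928) = 22.55 dBi

22.55 dBi


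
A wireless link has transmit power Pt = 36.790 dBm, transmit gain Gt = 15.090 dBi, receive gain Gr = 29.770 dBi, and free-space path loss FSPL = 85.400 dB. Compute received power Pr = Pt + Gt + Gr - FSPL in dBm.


Pr = 36.790 + 15.090 + 29.770 - 85.400 = -3.75 dBm

-3.75 dBm


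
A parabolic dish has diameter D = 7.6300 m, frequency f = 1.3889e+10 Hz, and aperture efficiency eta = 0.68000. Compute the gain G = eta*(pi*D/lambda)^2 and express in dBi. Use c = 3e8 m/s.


lambda = c / f = 3.0000e+08 / 1.3889e+10 = 0.02159983 m
G_linear = 0.68000 * (pi * 7.6300 / 0.02159983)^2 = 837446.5
G_dBi = 10 * log10(837446.5) = 59.23 dBi

59.23 dBi


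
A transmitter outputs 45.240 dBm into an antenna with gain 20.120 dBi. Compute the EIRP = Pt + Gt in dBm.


EIRP = Pt + Gt = 45.240 + 20.120 = 65.36 dBm

65.36 dBm


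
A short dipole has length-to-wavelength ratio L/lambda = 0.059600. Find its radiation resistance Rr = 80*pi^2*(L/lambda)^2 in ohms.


Rr = 80 * pi^2 * (0.059600)^2 = 80 * 9.869604 * 3.552160e-03 = 2.805 ohm

2.805 ohm


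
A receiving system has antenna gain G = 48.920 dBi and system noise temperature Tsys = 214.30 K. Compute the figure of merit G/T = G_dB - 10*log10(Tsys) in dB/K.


G/T = 48.920 - 10*log10(214.30) = 48.920 - 23.31022 = 25.61 dB/K

25.61 dB/K


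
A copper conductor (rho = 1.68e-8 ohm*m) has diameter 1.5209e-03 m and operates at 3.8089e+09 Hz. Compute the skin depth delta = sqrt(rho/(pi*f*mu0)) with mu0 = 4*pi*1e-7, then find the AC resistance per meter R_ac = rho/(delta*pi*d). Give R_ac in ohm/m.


delta = sqrt(1.68e-8 / (pi * 3.8089e+09 * 4*pi*1e-7)) = 1.057000e-06 m
R_ac = 1.68e-8 / (1.057000e-06 * pi * 1.5209e-03) = 3.326 ohm/m

3.326 ohm/m


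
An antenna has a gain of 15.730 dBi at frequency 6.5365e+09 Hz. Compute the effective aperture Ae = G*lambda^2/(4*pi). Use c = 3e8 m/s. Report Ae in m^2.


lambda = c / f = 3.0000e+08 / 6.5365e+09 = 0.04589612 m
G_linear = 10^(15.730/10) = 37.41106
Ae = G_linear * lambda^2 / (4*pi) = 37.41106 * 0.04589612^2 / (4*pi) = 6.271e-03 m^2

6.271e-03 m^2


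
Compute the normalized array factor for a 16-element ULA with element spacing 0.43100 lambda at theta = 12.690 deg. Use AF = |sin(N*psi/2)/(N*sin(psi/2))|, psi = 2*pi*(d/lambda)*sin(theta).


psi = 2*pi*0.43100*sin(12.690 deg) = 0.5948941 rad
AF = |sin(16*0.5948941/2) / (16*sin(0.5948941/2))| = 0.2130

0.2130


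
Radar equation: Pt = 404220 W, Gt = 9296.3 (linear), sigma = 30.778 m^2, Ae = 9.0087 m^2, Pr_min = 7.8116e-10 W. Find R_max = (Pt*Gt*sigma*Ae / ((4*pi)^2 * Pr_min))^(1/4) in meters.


R^4 = 404220*9296.3*30.778*9.0087 / ((4*pi)^2 * 7.8116e-10) = 8.446382e+18
R_max = 8.446382e+18^0.25 = 53910 m

53910 m


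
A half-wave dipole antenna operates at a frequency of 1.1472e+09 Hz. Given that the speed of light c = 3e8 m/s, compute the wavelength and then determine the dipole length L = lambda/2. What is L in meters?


lambda = c / f = 3.0000e+08 / 1.1472e+09 = 0.2615063 m
L = lambda / 2 = 0.2615063 / 2 = 0.1308 m

0.1308 m


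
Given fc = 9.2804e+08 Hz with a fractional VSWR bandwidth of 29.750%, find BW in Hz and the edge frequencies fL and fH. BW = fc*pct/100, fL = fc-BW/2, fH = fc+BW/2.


BW = 9.2804e+08 * 29.750/100 = 2.760919e+08 Hz
fL = 9.2804e+08 - 2.760919e+08/2 = 7.900e+08 Hz
fH = 9.2804e+08 + 2.760919e+08/2 = 1.066e+09 Hz

BW=2.761e+08 Hz, fL=7.900e+08 Hz, fH=1.066e+09 Hz


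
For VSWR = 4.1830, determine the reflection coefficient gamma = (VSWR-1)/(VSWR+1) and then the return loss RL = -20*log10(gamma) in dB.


gamma = (4.1830 - 1) / (4.1830 + 1) = 0.6141231
RL = -20 * log10(0.6141231) = 4.235 dB

4.235 dB


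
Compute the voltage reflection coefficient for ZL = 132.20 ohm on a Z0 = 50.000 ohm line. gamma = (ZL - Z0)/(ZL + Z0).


gamma = (132.20 - 50.000) / (132.20 + 50.000) = 0.4512

0.4512


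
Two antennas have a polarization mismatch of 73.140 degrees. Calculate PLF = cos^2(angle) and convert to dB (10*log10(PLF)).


PLF_linear = cos^2(73.140 deg) = 0.08411980
PLF_dB = 10 * log10(0.08411980) = -10.75 dB

-10.75 dB


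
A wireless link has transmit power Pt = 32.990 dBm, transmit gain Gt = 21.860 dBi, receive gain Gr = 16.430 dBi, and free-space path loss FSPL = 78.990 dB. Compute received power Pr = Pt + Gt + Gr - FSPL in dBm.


Pr = 32.990 + 21.860 + 16.430 - 78.990 = -7.71 dBm

-7.71 dBm


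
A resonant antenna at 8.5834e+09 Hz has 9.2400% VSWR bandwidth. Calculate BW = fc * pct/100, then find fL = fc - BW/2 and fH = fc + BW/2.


BW = 8.5834e+09 * 9.2400/100 = 7.931062e+08 Hz
fL = 8.5834e+09 - 7.931062e+08/2 = 8.187e+09 Hz
fH = 8.5834e+09 + 7.931062e+08/2 = 8.980e+09 Hz

BW=7.931e+08 Hz, fL=8.187e+09 Hz, fH=8.980e+09 Hz


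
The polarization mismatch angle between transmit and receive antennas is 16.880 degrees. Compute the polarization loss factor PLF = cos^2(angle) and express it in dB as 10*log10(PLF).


PLF_linear = cos^2(16.880 deg) = 0.9156863
PLF_dB = 10 * log10(0.9156863) = -0.3825 dB

-0.3825 dB


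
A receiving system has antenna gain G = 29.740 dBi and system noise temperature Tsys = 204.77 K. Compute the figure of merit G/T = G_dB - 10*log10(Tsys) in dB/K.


G/T = 29.740 - 10*log10(204.77) = 29.740 - 23.11266 = 6.627 dB/K

6.627 dB/K


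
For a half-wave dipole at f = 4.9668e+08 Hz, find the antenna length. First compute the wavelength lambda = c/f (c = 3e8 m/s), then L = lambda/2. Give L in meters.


lambda = c / f = 3.0000e+08 / 4.9668e+08 = 0.6040106 m
L = lambda / 2 = 0.6040106 / 2 = 0.3020 m

0.3020 m


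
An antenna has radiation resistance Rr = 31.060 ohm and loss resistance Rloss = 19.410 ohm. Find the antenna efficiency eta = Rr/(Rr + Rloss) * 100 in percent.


eta = 31.060 / (31.060 + 19.410) * 100 = 61.54%

61.54%


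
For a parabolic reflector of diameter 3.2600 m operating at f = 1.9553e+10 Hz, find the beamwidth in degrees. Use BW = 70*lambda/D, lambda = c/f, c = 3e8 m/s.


lambda = c / f = 3.0000e+08 / 1.9553e+10 = 0.01534291 m
BW = 70 * 0.01534291 / 3.2600 = 0.3294 deg

0.3294 deg


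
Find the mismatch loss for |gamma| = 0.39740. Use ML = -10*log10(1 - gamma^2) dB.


ML = -10 * log10(1 - 0.39740^2) = -10 * log10(0.84207324) = 0.7465 dB

0.7465 dB


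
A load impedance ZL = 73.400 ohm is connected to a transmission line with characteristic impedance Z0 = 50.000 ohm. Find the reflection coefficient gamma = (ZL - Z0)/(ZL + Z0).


gamma = (73.400 - 50.000) / (73.400 + 50.000) = 0.1896

0.1896


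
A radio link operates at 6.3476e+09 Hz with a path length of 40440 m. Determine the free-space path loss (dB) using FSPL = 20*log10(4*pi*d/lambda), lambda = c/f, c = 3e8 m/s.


lambda = c / f = 3.0000e+08 / 6.3476e+09 = 0.04726196 m
FSPL = 20 * log10(4*pi*40440/0.04726196) = 140.6 dB

140.6 dB


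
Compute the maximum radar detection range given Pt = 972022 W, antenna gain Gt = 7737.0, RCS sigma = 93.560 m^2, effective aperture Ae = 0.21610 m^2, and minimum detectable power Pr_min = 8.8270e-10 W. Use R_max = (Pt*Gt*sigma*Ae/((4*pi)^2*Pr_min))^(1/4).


R^4 = 972022*7737.0*93.560*0.21610 / ((4*pi)^2 * 8.8270e-10) = 1.090839e+18
R_max = 1.090839e+18^0.25 = 32318 m

32318 m


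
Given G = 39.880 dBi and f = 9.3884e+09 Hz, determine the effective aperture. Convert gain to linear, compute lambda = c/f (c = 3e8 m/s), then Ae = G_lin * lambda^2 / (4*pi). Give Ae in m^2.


lambda = c / f = 3.0000e+08 / 9.3884e+09 = 0.03195433 m
G_linear = 10^(39.880/10) = 9727.472
Ae = G_linear * lambda^2 / (4*pi) = 9727.472 * 0.03195433^2 / (4*pi) = 0.7904 m^2

0.7904 m^2


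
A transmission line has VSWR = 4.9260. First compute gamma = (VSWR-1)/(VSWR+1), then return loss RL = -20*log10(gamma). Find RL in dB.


gamma = (4.9260 - 1) / (4.9260 + 1) = 0.6625042
RL = -20 * log10(0.6625042) = 3.576 dB

3.576 dB


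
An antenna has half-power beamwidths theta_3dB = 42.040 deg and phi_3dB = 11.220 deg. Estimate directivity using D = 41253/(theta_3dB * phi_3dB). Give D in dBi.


D_linear = 41253 / (42.040 * 11.220) = 87.45809
D_dBi = 10 * log10(87.45809) = 19.42 dBi

19.42 dBi


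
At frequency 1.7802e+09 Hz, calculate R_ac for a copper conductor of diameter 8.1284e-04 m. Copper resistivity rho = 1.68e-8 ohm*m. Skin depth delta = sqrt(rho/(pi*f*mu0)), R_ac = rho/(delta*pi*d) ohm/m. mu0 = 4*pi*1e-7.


delta = sqrt(1.68e-8 / (pi * 1.7802e+09 * 4*pi*1e-7)) = 1.546110e-06 m
R_ac = 1.68e-8 / (1.546110e-06 * pi * 8.1284e-04) = 4.255 ohm/m

4.255 ohm/m


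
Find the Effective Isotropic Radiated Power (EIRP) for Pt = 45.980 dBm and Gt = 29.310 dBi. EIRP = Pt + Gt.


EIRP = Pt + Gt = 45.980 + 29.310 = 75.29 dBm

75.29 dBm


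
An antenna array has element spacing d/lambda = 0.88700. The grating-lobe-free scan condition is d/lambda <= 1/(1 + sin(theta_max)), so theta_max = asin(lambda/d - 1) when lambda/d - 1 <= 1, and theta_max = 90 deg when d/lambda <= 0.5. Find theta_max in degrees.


lambda/d - 1 = 1/0.88700 - 1 = 0.1273957
theta_max = asin(0.1273957) = 7.319 deg

7.319 deg


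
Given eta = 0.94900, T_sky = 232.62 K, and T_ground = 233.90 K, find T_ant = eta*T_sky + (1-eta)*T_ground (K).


T_ant = 0.94900 * 232.62 + (1 - 0.94900) * 233.90 = 232.7 K

232.7 K


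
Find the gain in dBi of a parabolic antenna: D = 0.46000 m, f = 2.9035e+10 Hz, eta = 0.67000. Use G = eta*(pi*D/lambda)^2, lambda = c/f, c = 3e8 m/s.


lambda = c / f = 3.0000e+08 / 2.9035e+10 = 0.01033236 m
G_linear = 0.67000 * (pi * 0.46000 / 0.01033236)^2 = 13106.63
G_dBi = 10 * log10(13106.63) = 41.17 dBi

41.17 dBi


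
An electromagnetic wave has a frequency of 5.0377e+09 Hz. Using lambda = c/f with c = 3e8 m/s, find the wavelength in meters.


lambda = c / f = 3.0000e+08 / 5.0377e+09 = 0.05955 m

0.05955 m


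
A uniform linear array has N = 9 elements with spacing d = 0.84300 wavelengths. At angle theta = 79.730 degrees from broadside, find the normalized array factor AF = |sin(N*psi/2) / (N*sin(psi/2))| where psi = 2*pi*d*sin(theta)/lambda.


psi = 2*pi*0.84300*sin(79.730 deg) = 5.211864 rad
AF = |sin(9*5.211864/2) / (9*sin(5.211864/2))| = 0.2164

0.2164


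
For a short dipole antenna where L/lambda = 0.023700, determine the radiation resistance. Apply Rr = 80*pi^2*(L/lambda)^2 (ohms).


Rr = 80 * pi^2 * (0.023700)^2 = 80 * 9.869604 * 5.616900e-04 = 0.4435 ohm

0.4435 ohm


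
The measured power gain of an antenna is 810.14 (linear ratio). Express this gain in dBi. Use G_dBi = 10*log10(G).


G_dBi = 10 * log10(810.14) = 29.09 dBi

29.09 dBi


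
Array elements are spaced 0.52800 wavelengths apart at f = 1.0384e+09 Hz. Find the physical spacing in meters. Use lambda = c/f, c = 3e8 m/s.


lambda = c / f = 3.0000e+08 / 1.0384e+09 = 0.2889060 m
d = 0.52800 * 0.2889060 = 0.1525 m

0.1525 m


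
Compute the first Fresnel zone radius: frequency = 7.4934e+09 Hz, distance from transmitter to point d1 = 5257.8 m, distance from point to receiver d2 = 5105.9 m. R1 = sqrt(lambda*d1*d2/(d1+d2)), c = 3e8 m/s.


lambda = c / f = 3.0000e+08 / 7.4934e+09 = 0.04003523 m
R1 = sqrt(0.04003523 * 5257.8 * 5105.9 / (5257.8 + 5105.9)) = 10.18 m

10.18 m


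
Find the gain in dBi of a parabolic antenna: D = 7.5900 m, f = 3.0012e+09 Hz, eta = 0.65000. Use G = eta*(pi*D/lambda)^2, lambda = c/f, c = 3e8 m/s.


lambda = c / f = 3.0000e+08 / 3.0012e+09 = 0.09996002 m
G_linear = 0.65000 * (pi * 7.5900 / 0.09996002)^2 = 36986.56
G_dBi = 10 * log10(36986.56) = 45.68 dBi

45.68 dBi


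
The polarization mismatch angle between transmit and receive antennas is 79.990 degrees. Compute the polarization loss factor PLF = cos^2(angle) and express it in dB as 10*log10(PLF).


PLF_linear = cos^2(79.990 deg) = 0.03021341
PLF_dB = 10 * log10(0.03021341) = -15.20 dB

-15.20 dB


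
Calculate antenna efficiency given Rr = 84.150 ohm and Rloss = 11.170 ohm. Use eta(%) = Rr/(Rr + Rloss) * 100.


eta = 84.150 / (84.150 + 11.170) * 100 = 88.28%

88.28%


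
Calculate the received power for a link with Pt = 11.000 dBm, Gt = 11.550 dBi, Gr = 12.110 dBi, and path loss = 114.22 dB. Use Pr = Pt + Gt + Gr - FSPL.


Pr = 11.000 + 11.550 + 12.110 - 114.22 = -79.56 dBm

-79.56 dBm


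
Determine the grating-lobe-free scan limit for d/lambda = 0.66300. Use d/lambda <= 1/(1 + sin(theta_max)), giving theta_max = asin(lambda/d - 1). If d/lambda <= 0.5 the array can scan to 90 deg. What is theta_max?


lambda/d - 1 = 1/0.66300 - 1 = 0.5082956
theta_max = asin(0.5082956) = 30.55 deg

30.55 deg


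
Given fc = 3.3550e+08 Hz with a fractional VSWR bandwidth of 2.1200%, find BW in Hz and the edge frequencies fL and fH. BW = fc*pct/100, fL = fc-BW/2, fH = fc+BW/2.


BW = 3.3550e+08 * 2.1200/100 = 7.112600e+06 Hz
fL = 3.3550e+08 - 7.112600e+06/2 = 3.319e+08 Hz
fH = 3.3550e+08 + 7.112600e+06/2 = 3.391e+08 Hz

BW=7.113e+06 Hz, fL=3.319e+08 Hz, fH=3.391e+08 Hz


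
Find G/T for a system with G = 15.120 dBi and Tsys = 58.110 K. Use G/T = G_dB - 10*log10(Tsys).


G/T = 15.120 - 10*log10(58.110) = 15.120 - 17.64251 = -2.523 dB/K

-2.523 dB/K


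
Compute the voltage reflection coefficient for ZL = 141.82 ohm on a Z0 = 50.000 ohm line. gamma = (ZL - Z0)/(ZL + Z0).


gamma = (141.82 - 50.000) / (141.82 + 50.000) = 0.4787

0.4787


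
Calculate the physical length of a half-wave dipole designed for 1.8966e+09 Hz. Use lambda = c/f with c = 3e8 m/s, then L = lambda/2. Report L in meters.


lambda = c / f = 3.0000e+08 / 1.8966e+09 = 0.1581778 m
L = lambda / 2 = 0.1581778 / 2 = 0.07909 m

0.07909 m


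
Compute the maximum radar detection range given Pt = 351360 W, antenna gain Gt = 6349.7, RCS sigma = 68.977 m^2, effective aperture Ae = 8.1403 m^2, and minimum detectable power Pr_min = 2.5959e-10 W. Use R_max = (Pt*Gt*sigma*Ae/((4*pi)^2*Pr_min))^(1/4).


R^4 = 351360*6349.7*68.977*8.1403 / ((4*pi)^2 * 2.5959e-10) = 3.055924e+19
R_max = 3.055924e+19^0.25 = 74351 m

74351 m


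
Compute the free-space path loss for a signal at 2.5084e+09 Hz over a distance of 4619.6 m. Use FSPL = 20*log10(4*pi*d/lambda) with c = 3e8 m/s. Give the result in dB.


lambda = c / f = 3.0000e+08 / 2.5084e+09 = 0.1195982 m
FSPL = 20 * log10(4*pi*4619.6/0.1195982) = 113.7 dB

113.7 dB


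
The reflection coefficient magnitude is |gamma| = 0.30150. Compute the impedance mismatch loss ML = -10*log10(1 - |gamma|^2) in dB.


ML = -10 * log10(1 - 0.30150^2) = -10 * log10(0.90909775) = 0.4139 dB

0.4139 dB


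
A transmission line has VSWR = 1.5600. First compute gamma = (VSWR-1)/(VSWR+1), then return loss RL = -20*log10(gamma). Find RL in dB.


gamma = (1.5600 - 1) / (1.5600 + 1) = 0.2187500
RL = -20 * log10(0.2187500) = 13.20 dB

13.20 dB


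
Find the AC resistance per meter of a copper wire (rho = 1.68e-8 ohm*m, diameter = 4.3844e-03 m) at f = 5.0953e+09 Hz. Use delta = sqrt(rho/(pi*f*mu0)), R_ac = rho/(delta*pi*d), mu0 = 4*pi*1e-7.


delta = sqrt(1.68e-8 / (pi * 5.0953e+09 * 4*pi*1e-7)) = 9.138815e-07 m
R_ac = 1.68e-8 / (9.138815e-07 * pi * 4.3844e-03) = 1.335 ohm/m

1.335 ohm/m


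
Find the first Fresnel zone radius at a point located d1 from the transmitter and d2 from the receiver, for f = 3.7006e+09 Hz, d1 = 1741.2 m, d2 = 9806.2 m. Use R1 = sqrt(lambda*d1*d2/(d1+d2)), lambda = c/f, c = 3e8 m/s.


lambda = c / f = 3.0000e+08 / 3.7006e+09 = 0.08106793 m
R1 = sqrt(0.08106793 * 1741.2 * 9806.2 / (1741.2 + 9806.2)) = 10.95 m

10.95 m


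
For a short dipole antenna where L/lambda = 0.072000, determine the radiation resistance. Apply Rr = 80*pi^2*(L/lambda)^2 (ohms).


Rr = 80 * pi^2 * (0.072000)^2 = 80 * 9.869604 * 5.184000e-03 = 4.093 ohm

4.093 ohm


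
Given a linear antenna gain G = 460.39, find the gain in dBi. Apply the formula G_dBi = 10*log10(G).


G_dBi = 10 * log10(460.39) = 26.63 dBi

26.63 dBi


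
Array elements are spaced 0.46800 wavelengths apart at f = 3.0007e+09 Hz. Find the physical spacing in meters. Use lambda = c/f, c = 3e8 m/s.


lambda = c / f = 3.0000e+08 / 3.0007e+09 = 0.09997667 m
d = 0.46800 * 0.09997667 = 0.04679 m

0.04679 m


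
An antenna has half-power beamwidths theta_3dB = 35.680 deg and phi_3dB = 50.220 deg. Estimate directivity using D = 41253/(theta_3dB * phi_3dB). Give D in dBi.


D_linear = 41253 / (35.680 * 50.220) = 23.02258
D_dBi = 10 * log10(23.02258) = 13.62 dBi

13.62 dBi


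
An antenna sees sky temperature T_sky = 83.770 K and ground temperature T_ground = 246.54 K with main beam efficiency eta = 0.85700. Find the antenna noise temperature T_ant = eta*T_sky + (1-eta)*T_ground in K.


T_ant = 0.85700 * 83.770 + (1 - 0.85700) * 246.54 = 107.0 K

107.0 K


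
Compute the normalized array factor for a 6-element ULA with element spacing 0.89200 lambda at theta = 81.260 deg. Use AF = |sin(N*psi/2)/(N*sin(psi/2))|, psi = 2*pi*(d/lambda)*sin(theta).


psi = 2*pi*0.89200*sin(81.260 deg) = 5.539521 rad
AF = |sin(6*5.539521/2) / (6*sin(5.539521/2))| = 0.3623

0.3623


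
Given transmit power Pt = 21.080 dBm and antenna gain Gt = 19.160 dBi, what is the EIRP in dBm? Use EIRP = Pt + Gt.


EIRP = Pt + Gt = 21.080 + 19.160 = 40.24 dBm

40.24 dBm


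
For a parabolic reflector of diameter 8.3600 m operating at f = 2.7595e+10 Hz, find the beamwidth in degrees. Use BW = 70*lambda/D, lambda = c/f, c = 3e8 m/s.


lambda = c / f = 3.0000e+08 / 2.7595e+10 = 0.01087153 m
BW = 70 * 0.01087153 / 8.3600 = 0.09103 deg

0.09103 deg


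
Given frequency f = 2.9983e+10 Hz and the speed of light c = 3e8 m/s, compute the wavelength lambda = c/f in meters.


lambda = c / f = 3.0000e+08 / 2.9983e+10 = 0.01001 m

0.01001 m


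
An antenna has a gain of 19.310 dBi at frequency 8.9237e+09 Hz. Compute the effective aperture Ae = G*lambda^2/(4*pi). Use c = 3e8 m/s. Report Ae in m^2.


lambda = c / f = 3.0000e+08 / 8.9237e+09 = 0.03361834 m
G_linear = 10^(19.310/10) = 85.31001
Ae = G_linear * lambda^2 / (4*pi) = 85.31001 * 0.03361834^2 / (4*pi) = 7.673e-03 m^2

7.673e-03 m^2


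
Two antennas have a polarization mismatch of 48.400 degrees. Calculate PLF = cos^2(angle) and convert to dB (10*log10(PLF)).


PLF_linear = cos^2(48.400 deg) = 0.4407980
PLF_dB = 10 * log10(0.4407980) = -3.558 dB

-3.558 dB


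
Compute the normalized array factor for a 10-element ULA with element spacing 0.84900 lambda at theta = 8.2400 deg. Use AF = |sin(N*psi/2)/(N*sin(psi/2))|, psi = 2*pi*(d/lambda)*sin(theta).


psi = 2*pi*0.84900*sin(8.2400 deg) = 0.7645291 rad
AF = |sin(10*0.7645291/2) / (10*sin(0.7645291/2))| = 0.1688

0.1688


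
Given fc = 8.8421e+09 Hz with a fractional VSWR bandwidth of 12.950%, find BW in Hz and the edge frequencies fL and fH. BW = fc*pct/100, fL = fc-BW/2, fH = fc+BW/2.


BW = 8.8421e+09 * 12.950/100 = 1.145052e+09 Hz
fL = 8.8421e+09 - 1.145052e+09/2 = 8.270e+09 Hz
fH = 8.8421e+09 + 1.145052e+09/2 = 9.415e+09 Hz

BW=1.145e+09 Hz, fL=8.270e+09 Hz, fH=9.415e+09 Hz


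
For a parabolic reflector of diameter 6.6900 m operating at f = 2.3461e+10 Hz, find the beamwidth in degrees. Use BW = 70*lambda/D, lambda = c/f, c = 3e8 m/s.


lambda = c / f = 3.0000e+08 / 2.3461e+10 = 0.01278718 m
BW = 70 * 0.01278718 / 6.6900 = 0.1338 deg

0.1338 deg


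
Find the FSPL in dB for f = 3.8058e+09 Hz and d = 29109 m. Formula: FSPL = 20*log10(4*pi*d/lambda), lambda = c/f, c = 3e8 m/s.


lambda = c / f = 3.0000e+08 / 3.8058e+09 = 0.07882705 m
FSPL = 20 * log10(4*pi*29109/0.07882705) = 133.3 dB

133.3 dB


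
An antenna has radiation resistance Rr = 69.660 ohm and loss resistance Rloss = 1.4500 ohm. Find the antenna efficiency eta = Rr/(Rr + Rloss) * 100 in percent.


eta = 69.660 / (69.660 + 1.4500) * 100 = 97.96%

97.96%


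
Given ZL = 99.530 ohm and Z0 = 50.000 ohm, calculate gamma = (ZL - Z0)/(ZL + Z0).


gamma = (99.530 - 50.000) / (99.530 + 50.000) = 0.3312

0.3312


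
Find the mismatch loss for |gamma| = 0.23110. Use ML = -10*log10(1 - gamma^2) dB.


ML = -10 * log10(1 - 0.23110^2) = -10 * log10(0.94659279) = 0.2384 dB

0.2384 dB


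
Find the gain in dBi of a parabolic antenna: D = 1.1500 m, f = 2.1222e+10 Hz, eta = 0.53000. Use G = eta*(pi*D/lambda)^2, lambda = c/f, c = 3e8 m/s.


lambda = c / f = 3.0000e+08 / 2.1222e+10 = 0.01413627 m
G_linear = 0.53000 * (pi * 1.1500 / 0.01413627)^2 = 34617.97
G_dBi = 10 * log10(34617.97) = 45.39 dBi

45.39 dBi


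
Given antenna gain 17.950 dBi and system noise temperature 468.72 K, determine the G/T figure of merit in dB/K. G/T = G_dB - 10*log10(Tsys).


G/T = 17.950 - 10*log10(468.72) = 17.950 - 26.70913 = -8.759 dB/K

-8.759 dB/K


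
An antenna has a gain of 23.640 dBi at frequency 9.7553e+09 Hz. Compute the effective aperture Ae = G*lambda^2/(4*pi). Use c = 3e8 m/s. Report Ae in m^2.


lambda = c / f = 3.0000e+08 / 9.7553e+09 = 0.03075251 m
G_linear = 10^(23.640/10) = 231.2065
Ae = G_linear * lambda^2 / (4*pi) = 231.2065 * 0.03075251^2 / (4*pi) = 0.01740 m^2

0.01740 m^2


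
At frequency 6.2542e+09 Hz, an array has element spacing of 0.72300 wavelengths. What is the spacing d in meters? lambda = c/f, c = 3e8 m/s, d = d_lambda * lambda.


lambda = c / f = 3.0000e+08 / 6.2542e+09 = 0.04796777 m
d = 0.72300 * 0.04796777 = 0.03468 m

0.03468 m


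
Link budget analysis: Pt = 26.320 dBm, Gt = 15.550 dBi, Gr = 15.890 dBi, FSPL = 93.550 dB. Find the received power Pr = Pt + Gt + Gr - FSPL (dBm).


Pr = 26.320 + 15.550 + 15.890 - 93.550 = -35.79 dBm

-35.79 dBm


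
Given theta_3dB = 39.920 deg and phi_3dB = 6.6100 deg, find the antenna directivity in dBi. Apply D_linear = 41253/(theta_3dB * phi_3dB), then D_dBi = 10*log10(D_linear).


D_linear = 41253 / (39.920 * 6.6100) = 156.3376
D_dBi = 10 * log10(156.3376) = 21.94 dBi

21.94 dBi


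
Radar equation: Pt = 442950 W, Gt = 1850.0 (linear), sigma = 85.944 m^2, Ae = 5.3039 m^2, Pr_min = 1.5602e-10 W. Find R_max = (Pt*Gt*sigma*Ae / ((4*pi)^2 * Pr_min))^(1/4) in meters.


R^4 = 442950*1850.0*85.944*5.3039 / ((4*pi)^2 * 1.5602e-10) = 1.516133e+19
R_max = 1.516133e+19^0.25 = 62400 m

62400 m


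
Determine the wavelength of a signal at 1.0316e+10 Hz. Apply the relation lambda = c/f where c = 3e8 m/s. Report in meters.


lambda = c / f = 3.0000e+08 / 1.0316e+10 = 0.02908 m

0.02908 m


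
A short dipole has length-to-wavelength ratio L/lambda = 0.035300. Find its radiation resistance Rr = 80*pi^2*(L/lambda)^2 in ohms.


Rr = 80 * pi^2 * (0.035300)^2 = 80 * 9.869604 * 1.246090e-03 = 0.9839 ohm

0.9839 ohm


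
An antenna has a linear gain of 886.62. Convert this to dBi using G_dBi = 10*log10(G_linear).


G_dBi = 10 * log10(886.62) = 29.48 dBi

29.48 dBi


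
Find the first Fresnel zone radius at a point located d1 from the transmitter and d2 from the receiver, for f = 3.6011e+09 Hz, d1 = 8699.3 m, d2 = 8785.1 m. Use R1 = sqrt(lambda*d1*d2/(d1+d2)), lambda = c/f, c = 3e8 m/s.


lambda = c / f = 3.0000e+08 / 3.6011e+09 = 0.08330788 m
R1 = sqrt(0.08330788 * 8699.3 * 8785.1 / (8699.3 + 8785.1)) = 19.08 m

19.08 m


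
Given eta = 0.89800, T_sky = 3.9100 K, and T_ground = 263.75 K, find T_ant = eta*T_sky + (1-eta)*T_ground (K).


T_ant = 0.89800 * 3.9100 + (1 - 0.89800) * 263.75 = 30.41 K

30.41 K


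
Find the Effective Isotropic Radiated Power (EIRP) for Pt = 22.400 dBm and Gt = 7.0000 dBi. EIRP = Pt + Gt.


EIRP = Pt + Gt = 22.400 + 7.0000 = 29.40 dBm

29.40 dBm


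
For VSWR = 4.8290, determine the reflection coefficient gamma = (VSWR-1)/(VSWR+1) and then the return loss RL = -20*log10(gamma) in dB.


gamma = (4.8290 - 1) / (4.8290 + 1) = 0.6568880
RL = -20 * log10(0.6568880) = 3.650 dB

3.650 dB


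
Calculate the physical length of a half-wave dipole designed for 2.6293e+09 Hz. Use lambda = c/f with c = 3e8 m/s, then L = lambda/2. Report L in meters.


lambda = c / f = 3.0000e+08 / 2.6293e+09 = 0.1140988 m
L = lambda / 2 = 0.1140988 / 2 = 0.05705 m

0.05705 m


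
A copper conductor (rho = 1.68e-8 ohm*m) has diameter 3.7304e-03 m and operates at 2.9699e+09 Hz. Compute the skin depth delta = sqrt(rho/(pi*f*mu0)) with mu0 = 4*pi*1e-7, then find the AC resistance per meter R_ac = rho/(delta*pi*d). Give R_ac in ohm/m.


delta = sqrt(1.68e-8 / (pi * 2.9699e+09 * 4*pi*1e-7)) = 1.197027e-06 m
R_ac = 1.68e-8 / (1.197027e-06 * pi * 3.7304e-03) = 1.198 ohm/m

1.198 ohm/m


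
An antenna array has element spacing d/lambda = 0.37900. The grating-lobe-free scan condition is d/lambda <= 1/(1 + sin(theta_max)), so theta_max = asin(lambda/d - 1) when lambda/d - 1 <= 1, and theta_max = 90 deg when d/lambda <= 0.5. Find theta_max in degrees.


lambda/d - 1 = 1/0.37900 - 1 = 1.638522 >= 1
d/lambda <= 0.5, so the array can scan to endfire without grating lobes: theta_max = 90 deg

90 deg


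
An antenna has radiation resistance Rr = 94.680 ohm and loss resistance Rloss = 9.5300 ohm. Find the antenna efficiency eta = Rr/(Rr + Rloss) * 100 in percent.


eta = 94.680 / (94.680 + 9.5300) * 100 = 90.86%

90.86%


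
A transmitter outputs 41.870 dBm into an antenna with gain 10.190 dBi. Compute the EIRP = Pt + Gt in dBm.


EIRP = Pt + Gt = 41.870 + 10.190 = 52.06 dBm

52.06 dBm


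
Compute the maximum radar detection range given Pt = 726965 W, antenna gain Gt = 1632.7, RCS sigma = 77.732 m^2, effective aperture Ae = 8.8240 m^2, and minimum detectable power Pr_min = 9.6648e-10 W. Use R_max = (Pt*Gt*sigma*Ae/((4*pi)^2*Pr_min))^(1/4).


R^4 = 726965*1632.7*77.732*8.8240 / ((4*pi)^2 * 9.6648e-10) = 5.334241e+18
R_max = 5.334241e+18^0.25 = 48058 m

48058 m


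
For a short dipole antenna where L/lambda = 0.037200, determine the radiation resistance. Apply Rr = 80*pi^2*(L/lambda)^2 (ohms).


Rr = 80 * pi^2 * (0.037200)^2 = 80 * 9.869604 * 1.383840e-03 = 1.093 ohm

1.093 ohm


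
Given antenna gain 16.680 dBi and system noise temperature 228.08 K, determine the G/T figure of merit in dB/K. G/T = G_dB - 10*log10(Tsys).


G/T = 16.680 - 10*log10(228.08) = 16.680 - 23.58087 = -6.901 dB/K

-6.901 dB/K


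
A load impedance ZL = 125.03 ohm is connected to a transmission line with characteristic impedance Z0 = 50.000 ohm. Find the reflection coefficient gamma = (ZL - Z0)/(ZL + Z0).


gamma = (125.03 - 50.000) / (125.03 + 50.000) = 0.4287

0.4287


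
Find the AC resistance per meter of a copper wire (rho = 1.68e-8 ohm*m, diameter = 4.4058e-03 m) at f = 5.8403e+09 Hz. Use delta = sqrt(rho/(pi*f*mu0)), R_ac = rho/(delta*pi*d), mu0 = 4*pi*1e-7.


delta = sqrt(1.68e-8 / (pi * 5.8403e+09 * 4*pi*1e-7)) = 8.536055e-07 m
R_ac = 1.68e-8 / (8.536055e-07 * pi * 4.4058e-03) = 1.422 ohm/m

1.422 ohm/m


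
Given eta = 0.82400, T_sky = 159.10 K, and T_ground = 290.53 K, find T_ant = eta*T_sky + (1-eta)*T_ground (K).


T_ant = 0.82400 * 159.10 + (1 - 0.82400) * 290.53 = 182.2 K

182.2 K


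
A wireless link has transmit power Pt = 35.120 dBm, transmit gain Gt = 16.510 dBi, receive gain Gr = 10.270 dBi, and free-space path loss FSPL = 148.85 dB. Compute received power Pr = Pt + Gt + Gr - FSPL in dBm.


Pr = 35.120 + 16.510 + 10.270 - 148.85 = -86.95 dBm

-86.95 dBm


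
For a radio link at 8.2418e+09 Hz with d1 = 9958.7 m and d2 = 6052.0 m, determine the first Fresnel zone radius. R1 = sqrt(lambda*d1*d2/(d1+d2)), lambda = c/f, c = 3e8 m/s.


lambda = c / f = 3.0000e+08 / 8.2418e+09 = 0.03639982 m
R1 = sqrt(0.03639982 * 9958.7 * 6052.0 / (9958.7 + 6052.0)) = 11.71 m

11.71 m


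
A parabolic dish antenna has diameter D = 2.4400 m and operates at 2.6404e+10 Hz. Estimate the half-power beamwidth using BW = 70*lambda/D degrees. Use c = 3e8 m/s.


lambda = c / f = 3.0000e+08 / 2.6404e+10 = 0.01136191 m
BW = 70 * 0.01136191 / 2.4400 = 0.3260 deg

0.3260 deg


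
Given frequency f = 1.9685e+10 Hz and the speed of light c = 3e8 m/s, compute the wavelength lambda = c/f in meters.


lambda = c / f = 3.0000e+08 / 1.9685e+10 = 0.01524 m

0.01524 m


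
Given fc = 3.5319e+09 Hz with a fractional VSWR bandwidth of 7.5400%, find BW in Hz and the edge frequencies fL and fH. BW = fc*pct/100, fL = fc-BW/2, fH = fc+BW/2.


BW = 3.5319e+09 * 7.5400/100 = 2.663053e+08 Hz
fL = 3.5319e+09 - 2.663053e+08/2 = 3.399e+09 Hz
fH = 3.5319e+09 + 2.663053e+08/2 = 3.665e+09 Hz

BW=2.663e+08 Hz, fL=3.399e+09 Hz, fH=3.665e+09 Hz


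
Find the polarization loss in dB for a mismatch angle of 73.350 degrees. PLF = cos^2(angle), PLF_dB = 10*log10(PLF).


PLF_linear = cos^2(73.350 deg) = 0.08209632
PLF_dB = 10 * log10(0.08209632) = -10.86 dB

-10.86 dB


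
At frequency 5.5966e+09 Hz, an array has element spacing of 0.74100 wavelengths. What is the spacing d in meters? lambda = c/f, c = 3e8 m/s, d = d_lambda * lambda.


lambda = c / f = 3.0000e+08 / 5.5966e+09 = 0.05360397 m
d = 0.74100 * 0.05360397 = 0.03972 m

0.03972 m


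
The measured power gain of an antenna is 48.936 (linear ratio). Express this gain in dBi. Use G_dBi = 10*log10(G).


G_dBi = 10 * log10(48.936) = 16.90 dBi

16.90 dBi


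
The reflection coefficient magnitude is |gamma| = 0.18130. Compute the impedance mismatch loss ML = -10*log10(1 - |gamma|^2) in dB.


ML = -10 * log10(1 - 0.18130^2) = -10 * log10(0.96713031) = 0.1452 dB

0.1452 dB


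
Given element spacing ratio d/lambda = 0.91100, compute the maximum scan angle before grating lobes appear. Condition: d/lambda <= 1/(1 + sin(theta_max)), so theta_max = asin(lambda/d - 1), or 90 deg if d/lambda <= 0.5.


lambda/d - 1 = 1/0.91100 - 1 = 0.09769484
theta_max = asin(0.09769484) = 5.606 deg

5.606 deg


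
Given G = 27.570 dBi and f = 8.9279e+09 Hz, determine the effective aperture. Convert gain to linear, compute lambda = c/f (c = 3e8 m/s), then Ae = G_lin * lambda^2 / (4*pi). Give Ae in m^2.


lambda = c / f = 3.0000e+08 / 8.9279e+09 = 0.03360253 m
G_linear = 10^(27.570/10) = 571.4786
Ae = G_linear * lambda^2 / (4*pi) = 571.4786 * 0.03360253^2 / (4*pi) = 0.05135 m^2

0.05135 m^2


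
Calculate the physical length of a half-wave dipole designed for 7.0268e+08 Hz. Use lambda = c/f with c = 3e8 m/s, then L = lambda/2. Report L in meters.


lambda = c / f = 3.0000e+08 / 7.0268e+08 = 0.4269369 m
L = lambda / 2 = 0.4269369 / 2 = 0.2135 m

0.2135 m


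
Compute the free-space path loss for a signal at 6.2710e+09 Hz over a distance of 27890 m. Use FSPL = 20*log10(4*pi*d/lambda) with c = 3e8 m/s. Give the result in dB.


lambda = c / f = 3.0000e+08 / 6.2710e+09 = 0.04783926 m
FSPL = 20 * log10(4*pi*27890/0.04783926) = 137.3 dB

137.3 dB


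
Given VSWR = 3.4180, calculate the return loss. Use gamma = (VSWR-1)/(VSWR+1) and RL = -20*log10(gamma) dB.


gamma = (3.4180 - 1) / (3.4180 + 1) = 0.5473065
RL = -20 * log10(0.5473065) = 5.235 dB

5.235 dB


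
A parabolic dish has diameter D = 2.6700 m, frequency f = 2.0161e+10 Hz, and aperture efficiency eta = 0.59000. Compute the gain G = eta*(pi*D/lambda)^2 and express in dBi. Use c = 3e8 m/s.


lambda = c / f = 3.0000e+08 / 2.0161e+10 = 0.01488021 m
G_linear = 0.59000 * (pi * 2.6700 / 0.01488021)^2 = 187480.5
G_dBi = 10 * log10(187480.5) = 52.73 dBi

52.73 dBi


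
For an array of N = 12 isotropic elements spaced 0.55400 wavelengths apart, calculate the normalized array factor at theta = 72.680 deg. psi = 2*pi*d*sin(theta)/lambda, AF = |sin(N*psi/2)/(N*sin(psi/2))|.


psi = 2*pi*0.55400*sin(72.680 deg) = 3.323051 rad
AF = |sin(12*3.323051/2) / (12*sin(3.323051/2))| = 0.07414

0.07414


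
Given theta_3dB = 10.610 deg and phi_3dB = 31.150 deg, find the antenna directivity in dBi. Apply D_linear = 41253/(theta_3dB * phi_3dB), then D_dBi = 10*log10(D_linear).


D_linear = 41253 / (10.610 * 31.150) = 124.8194
D_dBi = 10 * log10(124.8194) = 20.96 dBi

20.96 dBi


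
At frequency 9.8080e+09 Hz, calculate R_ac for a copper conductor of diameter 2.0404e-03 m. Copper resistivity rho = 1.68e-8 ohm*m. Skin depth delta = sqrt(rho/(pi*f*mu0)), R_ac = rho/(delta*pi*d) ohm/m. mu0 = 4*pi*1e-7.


delta = sqrt(1.68e-8 / (pi * 9.8080e+09 * 4*pi*1e-7)) = 6.586953e-07 m
R_ac = 1.68e-8 / (6.586953e-07 * pi * 2.0404e-03) = 3.979 ohm/m

3.979 ohm/m


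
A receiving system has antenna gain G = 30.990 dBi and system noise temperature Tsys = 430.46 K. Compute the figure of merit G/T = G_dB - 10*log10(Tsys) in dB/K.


G/T = 30.990 - 10*log10(430.46) = 30.990 - 26.33933 = 4.651 dB/K

4.651 dB/K


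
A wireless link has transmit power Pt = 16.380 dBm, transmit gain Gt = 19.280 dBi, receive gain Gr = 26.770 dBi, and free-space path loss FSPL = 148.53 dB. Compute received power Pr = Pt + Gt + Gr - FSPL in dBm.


Pr = 16.380 + 19.280 + 26.770 - 148.53 = -86.10 dBm

-86.10 dBm


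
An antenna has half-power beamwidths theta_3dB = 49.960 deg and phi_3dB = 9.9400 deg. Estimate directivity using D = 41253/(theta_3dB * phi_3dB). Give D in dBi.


D_linear = 41253 / (49.960 * 9.9400) = 83.07048
D_dBi = 10 * log10(83.07048) = 19.19 dBi

19.19 dBi


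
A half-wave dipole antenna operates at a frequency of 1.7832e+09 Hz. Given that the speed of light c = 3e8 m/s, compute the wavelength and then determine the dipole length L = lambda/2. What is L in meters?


lambda = c / f = 3.0000e+08 / 1.7832e+09 = 0.1682369 m
L = lambda / 2 = 0.1682369 / 2 = 0.08412 m

0.08412 m


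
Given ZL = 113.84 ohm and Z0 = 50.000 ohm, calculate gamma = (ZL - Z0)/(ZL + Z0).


gamma = (113.84 - 50.000) / (113.84 + 50.000) = 0.3896

0.3896


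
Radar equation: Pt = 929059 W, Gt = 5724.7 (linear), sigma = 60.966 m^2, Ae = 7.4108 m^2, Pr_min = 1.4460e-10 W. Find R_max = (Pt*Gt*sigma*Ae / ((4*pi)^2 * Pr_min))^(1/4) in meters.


R^4 = 929059*5724.7*60.966*7.4108 / ((4*pi)^2 * 1.4460e-10) = 1.052351e+20
R_max = 1.052351e+20^0.25 = 101284 m

101284 m


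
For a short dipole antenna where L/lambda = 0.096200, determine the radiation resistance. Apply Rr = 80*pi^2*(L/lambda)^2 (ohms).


Rr = 80 * pi^2 * (0.096200)^2 = 80 * 9.869604 * 9.254440e-03 = 7.307 ohm

7.307 ohm


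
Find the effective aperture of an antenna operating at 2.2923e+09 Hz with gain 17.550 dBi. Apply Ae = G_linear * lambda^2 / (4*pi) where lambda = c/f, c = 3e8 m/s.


lambda = c / f = 3.0000e+08 / 2.2923e+09 = 0.1308729 m
G_linear = 10^(17.550/10) = 56.88529
Ae = G_linear * lambda^2 / (4*pi) = 56.88529 * 0.1308729^2 / (4*pi) = 0.07753 m^2

0.07753 m^2


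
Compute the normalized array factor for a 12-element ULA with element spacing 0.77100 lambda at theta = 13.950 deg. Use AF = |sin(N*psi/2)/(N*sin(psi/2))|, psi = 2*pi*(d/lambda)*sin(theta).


psi = 2*pi*0.77100*sin(13.950 deg) = 1.167849 rad
AF = |sin(12*1.167849/2) / (12*sin(1.167849/2))| = 0.1001

0.1001


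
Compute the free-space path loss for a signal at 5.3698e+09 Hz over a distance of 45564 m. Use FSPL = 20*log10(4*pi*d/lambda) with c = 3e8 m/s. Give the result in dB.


lambda = c / f = 3.0000e+08 / 5.3698e+09 = 0.05586800 m
FSPL = 20 * log10(4*pi*45564/0.05586800) = 140.2 dB

140.2 dB
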